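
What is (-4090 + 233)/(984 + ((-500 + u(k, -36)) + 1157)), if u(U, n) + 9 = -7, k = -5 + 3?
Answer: -3857/1625 ≈ -2.3735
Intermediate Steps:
k = -2
u(U, n) = -16 (u(U, n) = -9 - 7 = -16)
(-4090 + 233)/(984 + ((-500 + u(k, -36)) + 1157)) = (-4090 + 233)/(984 + ((-500 - 16) + 1157)) = -3857/(984 + (-516 + 1157)) = -3857/(984 + 641) = -3857/1625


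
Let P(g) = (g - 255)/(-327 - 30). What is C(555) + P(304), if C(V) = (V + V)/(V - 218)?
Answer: 54251/17187 ≈ 3.1565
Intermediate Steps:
C(V) = 2*V/(-218 + V) (C(V) = (2*V)/(-218 + V) = 2*V/(-218 + V))
P(g) = 5/7 - g/357 (P(g) = (-255 + g)/(-357) = (-255 + g)*(-1/357) = 5/7 - g/357)
C(555) + P(304) = 2*555/(-218 + 555) + (5/7 - 1/357*304) = 2*555/337 + (5/7 - 304/357) = 2*555*(1/337) - 7/51 = 1110/337 - 7/51 = 54251/17187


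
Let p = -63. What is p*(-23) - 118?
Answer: 1331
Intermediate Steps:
p*(-23) - 118 = -63*(-23) - 118 = 1449 - 118 = 1331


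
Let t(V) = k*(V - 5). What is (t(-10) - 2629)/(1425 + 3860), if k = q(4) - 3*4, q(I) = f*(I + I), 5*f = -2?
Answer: -343/755 ≈ -0.45430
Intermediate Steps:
f = -⅖ (f = (⅕)*(-2) = -⅖ ≈ -0.40000)
q(I) = -4*I/5 (q(I) = -2*(I + I)/5 = -4*I/5)
k = -76/5 (k = -⅘*4 - 3*4 = -16/5 - 12 = -76/5 ≈ -15.200)
t(V) = 76 - 76*V/5 (t(V) = -76*(V - 5)/5 = -76*(-5 + V)/5 = 76 - 76*V/5)
(t(-10) - 2629)/(1425 + 3860) = ((76 - 76/5*(-10)) - 2629)/(1425 + 3860) = ((76 + 152) - 2629)/5285 = (228 - 2629)*(1/5285) = -2401*1/5285 = -343/755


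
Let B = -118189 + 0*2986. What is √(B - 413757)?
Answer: I*√531946 ≈ 729.35*I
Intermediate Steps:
B = -118189 (B = -118189 + 0 = -118189)
√(B - 413757) = √(-118189 - 413757) = √(-531946) = I*√531946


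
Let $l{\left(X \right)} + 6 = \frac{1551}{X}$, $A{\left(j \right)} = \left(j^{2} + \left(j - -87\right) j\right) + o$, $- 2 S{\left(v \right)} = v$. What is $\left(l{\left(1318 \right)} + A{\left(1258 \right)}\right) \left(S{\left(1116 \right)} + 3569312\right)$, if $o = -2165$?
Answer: $\frac{7696069221541785}{659} \approx 1.1678 \cdot 10^{13}$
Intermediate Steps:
$S{\left(v \right)} = - \frac{v}{2}$
$A{\left(j \right)} = -2165 + j^{2} + j \left(87 + j\right)$ ($A{\left(j \right)} = \left(j^{2} + \left(j - -87\right) j\right) - 2165 = \left(j^{2} + \left(j + 87\right) j\right) - 2165 = \left(j^{2} + \left(87 + j\right) j\right) - 2165 = \left(j^{2} + j \left(87 + j\right)\right) - 2165 = -2165 + j^{2} + j \left(87 + j\right)$)
$l{\left(X \right)} = -6 + \frac{1551}{X}$
$\left(l{\left(1318 \right)} + A{\left(1258 \right)}\right) \left(S{\left(1116 \right)} + 3569312\right) = \left(\left(-6 + \frac{1551}{1318}\right) + \left(-2165 + 2 \cdot 1258^{2} + 87 \cdot 1258\right)\right) \left(\left(- \frac{1}{2}\right) 1116 + 3569312\right) = \left(\left(-6 + 1551 \cdot \frac{1}{1318}\right) + \left(-2165 + 2 \cdot 1582564 + 109446\right)\right) \left(-558 + 3569312\right) = \left(\left(-6 + \frac{1551}{1318}\right) + \left(-2165 + 3165128 + 109446\right)\right) 3568754 = \left(- \frac{6357}{1318} + 3272409\right) 3568754 = \frac{4313028705}{1318} \cdot 3568754 = \frac{7696069221541785}{659}$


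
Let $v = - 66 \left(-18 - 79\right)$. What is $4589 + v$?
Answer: $10991$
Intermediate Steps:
$v = 6402$ ($v = \left(-66\right) \left(-97\right) = 6402$)
$4589 + v = 4589 + 6402 = 10991$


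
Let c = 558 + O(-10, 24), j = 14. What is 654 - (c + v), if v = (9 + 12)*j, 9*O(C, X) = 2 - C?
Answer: -598/3 ≈ -199.33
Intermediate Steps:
O(C, X) = 2/9 - C/9 (O(C, X) = (2 - C)/9 = 2/9 - C/9)
c = 1678/3 (c = 558 + (2/9 - 1/9*(-10)) = 558 + (2/9 + 10/9) = 558 + 4/3 = 1678/3 ≈ 559.33)
v = 294 (v = (9 + 12)*14 = 21*14 = 294)
654 - (c + v) = 654 - (1678/3 + 294) = 654 - 1*2560/3 = 654 - 2560/3 = -598/3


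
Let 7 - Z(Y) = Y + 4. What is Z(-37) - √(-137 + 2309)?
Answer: 40 - 2*√543 ≈ -6.6047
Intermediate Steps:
Z(Y) = 3 - Y (Z(Y) = 7 - (Y + 4) = 7 - (4 + Y) = 7 + (-4 - Y) = 3 - Y)
Z(-37) - √(-137 + 2309) = (3 - 1*(-37)) - √(-137 + 2309) = (3 + 37) - √2172 = 40 - 2*√543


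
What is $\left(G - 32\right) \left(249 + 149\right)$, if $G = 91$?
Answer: $23482$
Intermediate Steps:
$\left(G - 32\right) \left(249 + 149\right) = \left(91 - 32\right) \left(249 + 149\right) = \left(91 - 32\right) 398 = 59 \cdot 398 = 23482$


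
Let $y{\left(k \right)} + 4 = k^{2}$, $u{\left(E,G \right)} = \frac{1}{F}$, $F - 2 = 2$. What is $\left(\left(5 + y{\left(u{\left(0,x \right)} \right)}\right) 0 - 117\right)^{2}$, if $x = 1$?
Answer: $13689$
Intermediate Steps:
$F = 4$ ($F = 2 + 2 = 4$)
$u{\left(E,G \right)} = \frac{1}{4}$
$y{\left(k \right)} = -4 + k^{2}$
$\left(\left(5 + y{\left(u{\left(0,x \right)} \right)}\right) 0 - 117\right)^{2} = \left(\left(5 - \left(4 - \left(\frac{1}{4}\right)^{2}\right)\right) 0 - 117\right)^{2} = \left(\left(5 + \left(-4 + \frac{1}{16}\right)\right) 0 - 117\right)^{2} = \left(\left(5 - \frac{63}{16}\right) 0 - 117\right)^{2} = \left(\frac{17}{16} \cdot 0 - 117\right)^{2} = \left(0 - 117\right)^{2} = \left(-117\right)^{2} = 13689$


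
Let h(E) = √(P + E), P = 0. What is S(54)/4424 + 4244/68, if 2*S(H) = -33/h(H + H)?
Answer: 1061/17 - 11*√3/53088 ≈ 62.411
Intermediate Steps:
h(E) = √E (h(E) = √(0 + E) = √E)
S(H) = -33*√2/(4*√H) (S(H) = (-33/√(H + H))/2 = (-33*√2/(2*√H))/2 = -33*√2/(4*√H))
S(54)/4424 + 4244/68 = -33*√2/(4*√54)/4424 + 4244/68 = -33*√2*√6/18/4*(1/4424) + 4244*(1/68) = -11*√3/12*(1/4424) + 1061/17 = -11*√3/53088 + 1061/17 = 1061/17 - 11*√3/53088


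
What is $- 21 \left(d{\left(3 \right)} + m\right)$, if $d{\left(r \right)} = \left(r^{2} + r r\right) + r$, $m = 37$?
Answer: $-1218$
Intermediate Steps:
$d{\left(r \right)} = r + 2 r^{2}$ ($d{\left(r \right)} = \left(r^{2} + r^{2}\right) + r = 2 r^{2} + r = r + 2 r^{2}$)
$- 21 \left(d{\left(3 \right)} + m\right) = - 21 \left(3 \left(1 + 2 \cdot 3\right) + 37\right) = - 21 \left(3 \left(1 + 6\right) + 37\right) = - 21 \left(3 \cdot 7 + 37\right) = - 21 \left(21 + 37\right) = \left(-21\right) 58 = -1218$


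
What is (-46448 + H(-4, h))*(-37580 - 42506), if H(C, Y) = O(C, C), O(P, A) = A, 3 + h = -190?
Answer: 3720154872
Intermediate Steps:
h = -193 (h = -3 - 190 = -193)
H(C, Y) = C
(-46448 + H(-4, h))*(-37580 - 42506) = (-46448 - 4)*(-37580 - 42506) = -46452*(-80086) = 3720154872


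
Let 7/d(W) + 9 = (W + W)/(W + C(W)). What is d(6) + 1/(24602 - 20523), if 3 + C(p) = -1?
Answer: -28550/12237 ≈ -2.3331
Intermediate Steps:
C(p) = -4 (C(p) = -3 - 1 = -4)
d(W) = 7/(-9 + 2*W/(-4 + W)) (d(W) = 7/(-9 + (W + W)/(W - 4)) = 7/(-9 + (2*W)/(-4 + W)) = 7/(-9 + 2*W/(-4 + W)))
d(6) + 1/(24602 - 20523) = 7*(4 - 1*6)/(-36 + 7*6) + 1/(24602 - 20523) = 7*(4 - 6)/(-36 + 42) + 1/4079 = 7*(-2)/6 + 1/4079 = 7*(⅙)*(-2) + 1/4079 = -7/3 + 1/4079 = -28550/12237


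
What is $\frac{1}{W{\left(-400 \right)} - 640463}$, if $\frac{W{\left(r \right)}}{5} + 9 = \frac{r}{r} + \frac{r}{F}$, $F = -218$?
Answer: $- \frac{109}{69813827} \approx -1.5613 \cdot 10^{-6}$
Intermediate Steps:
$W{\left(r \right)} = -40 - \frac{5 r}{218}$ ($W{\left(r \right)} = -45 + 5 \left(\frac{r}{r} + \frac{r}{-218}\right) = -45 + 5 \left(1 + r \left(- \frac{1}{218}\right)\right) = -45 + 5 \left(1 - \frac{r}{218}\right) = -45 - \left(-5 + \frac{5 r}{218}\right) = -40 - \frac{5 r}{218}$)
$\frac{1}{W{\left(-400 \right)} - 640463} = \frac{1}{\left(-40 - - \frac{1000}{109}\right) - 640463} = \frac{1}{\left(-40 + \frac{1000}{109}\right) - 640463} = \frac{1}{- \frac{3360}{109} - 640463} = \frac{1}{- \frac{69813827}{109}} = - \frac{109}{69813827}$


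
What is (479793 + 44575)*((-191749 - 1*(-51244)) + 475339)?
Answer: 175576234912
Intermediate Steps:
(479793 + 44575)*((-191749 - 1*(-51244)) + 475339) = 524368*((-191749 + 51244) + 475339) = 524368*(-140505 + 475339) = 524368*334834 = 175576234912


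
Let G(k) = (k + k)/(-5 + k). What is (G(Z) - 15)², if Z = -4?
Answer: 16129/81 ≈ 199.12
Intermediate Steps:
G(k) = 2*k/(-5 + k) (G(k) = (2*k)/(-5 + k) = 2*k/(-5 + k))
(G(Z) - 15)² = (2*(-4)/(-5 - 4) - 15)² = (2*(-4)/(-9) - 15)² = (2*(-4)*(-⅑) - 15)² = (8/9 - 15)² = (-127/9)² = 16129/81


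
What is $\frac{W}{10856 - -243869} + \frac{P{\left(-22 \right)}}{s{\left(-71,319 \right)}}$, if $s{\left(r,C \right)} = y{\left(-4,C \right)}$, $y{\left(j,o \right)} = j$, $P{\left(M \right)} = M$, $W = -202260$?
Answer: $\frac{479491}{101890} \approx 4.706$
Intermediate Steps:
$s{\left(r,C \right)} = -4$
$\frac{W}{10856 - -243869} + \frac{P{\left(-22 \right)}}{s{\left(-71,319 \right)}} = - \frac{202260}{10856 - -243869} - \frac{22}{-4} = - \frac{202260}{10856 + 243869} - - \frac{11}{2} = - \frac{202260}{254725} + \frac{11}{2} = \left(-202260\right) \frac{1}{254725} + \frac{11}{2} = - \frac{40452}{50945} + \frac{11}{2} = \frac{479491}{101890}$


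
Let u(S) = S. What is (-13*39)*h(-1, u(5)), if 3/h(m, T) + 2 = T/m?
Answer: 1521/7 ≈ 217.29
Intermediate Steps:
h(m, T) = 3/(-2 + T/m)
(-13*39)*h(-1, u(5)) = (-13*39)*(3*(-1)/(5 - 2*(-1))) = -1521*(-1)/(5 + 2) = -1521*(-1)/7 = -507*(-3/7) = 1521/7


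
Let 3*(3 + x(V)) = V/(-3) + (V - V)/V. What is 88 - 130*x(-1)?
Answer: 4172/9 ≈ 463.56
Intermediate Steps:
x(V) = -3 - V/9 (x(V) = -3 + (V/(-3) + (V - V)/V)/3 = -3 + (V*(-1/3) + 0/V)/3 = -3 + (-V/3 + 0)/3 = -3 + (-V/3)/3 = -3 - V/9)
88 - 130*x(-1) = 88 - 130*(-3 - 1/9*(-1)) = 88 - 130*(-3 + 1/9) = 88 - 130*(-26/9) = 88 + 3380/9 = 4172/9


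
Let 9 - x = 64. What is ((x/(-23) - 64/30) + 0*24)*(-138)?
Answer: -178/5 ≈ -35.600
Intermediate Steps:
x = -55 (x = 9 - 1*64 = 9 - 64 = -55)
((x/(-23) - 64/30) + 0*24)*(-138) = ((-55/(-23) - 64/30) + 0*24)*(-138) = ((-55*(-1/23) - 64*1/30) + 0)*(-138) = ((55/23 - 32/15) + 0)*(-138) = (89/345 + 0)*(-138) = (89/345)*(-138) = -178/5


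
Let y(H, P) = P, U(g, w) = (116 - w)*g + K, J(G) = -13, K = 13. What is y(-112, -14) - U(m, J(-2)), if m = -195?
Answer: 25128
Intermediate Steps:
U(g, w) = 13 + g*(116 - w) (U(g, w) = (116 - w)*g + 13 = g*(116 - w) + 13 = 13 + g*(116 - w))
y(-112, -14) - U(m, J(-2)) = -14 - (13 + 116*(-195) - 1*(-195)*(-13)) = -14 - (13 - 22620 - 2535) = -14 - 1*(-25142) = -14 + 25142 = 25128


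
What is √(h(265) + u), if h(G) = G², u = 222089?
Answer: √292314 ≈ 540.66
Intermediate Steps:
√(h(265) + u) = √(265² + 222089) = √(70225 + 222089) = √292314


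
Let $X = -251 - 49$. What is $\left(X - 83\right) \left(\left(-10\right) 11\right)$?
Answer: $42130$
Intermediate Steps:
$X = -300$ ($X = -251 - 49 = -300$)
$\left(X - 83\right) \left(\left(-10\right) 11\right) = \left(-300 - 83\right) \left(\left(-10\right) 11\right) = \left(-383\right) \left(-110\right) = 42130$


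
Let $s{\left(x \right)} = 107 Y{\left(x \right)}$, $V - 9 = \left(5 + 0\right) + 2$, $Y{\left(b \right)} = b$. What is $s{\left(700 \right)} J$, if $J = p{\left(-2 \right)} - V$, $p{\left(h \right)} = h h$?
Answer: $-898800$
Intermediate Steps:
$p{\left(h \right)} = h^{2}$
$V = 16$ ($V = 9 + \left(\left(5 + 0\right) + 2\right) = 9 + \left(5 + 2\right) = 9 + 7 = 16$)
$s{\left(x \right)} = 107 x$
$J = -12$ ($J = \left(-2\right)^{2} - 16 = 4 - 16 = -12$)
$s{\left(700 \right)} J = 107 \cdot 700 \left(-12\right) = 74900 \left(-12\right) = -898800$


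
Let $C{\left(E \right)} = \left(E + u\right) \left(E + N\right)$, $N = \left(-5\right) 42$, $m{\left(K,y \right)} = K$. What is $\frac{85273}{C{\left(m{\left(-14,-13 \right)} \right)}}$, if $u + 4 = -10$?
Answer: $\frac{85273}{6272} \approx 13.596$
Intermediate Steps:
$u = -14$ ($u = -4 - 10 = -14$)
$N = -210$
$C{\left(E \right)} = \left(-210 + E\right) \left(-14 + E\right)$ ($C{\left(E \right)} = \left(E - 14\right) \left(E - 210\right) = \left(-14 + E\right) \left(-210 + E\right) = \left(-210 + E\right) \left(-14 + E\right)$)
$\frac{85273}{C{\left(m{\left(-14,-13 \right)} \right)}} = \frac{85273}{2940 + \left(-14\right)^{2} - -3136} = \frac{85273}{2940 + 196 + 3136} = \frac{85273}{6272}$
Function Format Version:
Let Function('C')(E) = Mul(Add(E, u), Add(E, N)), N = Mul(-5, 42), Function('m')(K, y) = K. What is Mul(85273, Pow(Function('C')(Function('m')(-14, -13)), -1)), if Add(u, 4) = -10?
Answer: Rational(85273, 6272) ≈ 13.596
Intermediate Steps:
u = -14 (u = Add(-4, -10) = -14)
N = -210
Function('C')(E) = Mul(Add(-210, E), Add(-14, E)) (Function('C')(E) = Mul(Add(E, -14), Add(E, -210)) = Mul(Add(-14, E), Add(-210, E)) = Mul(Add(-210, E), Add(-14, E)))
Mul(85273, Pow(Function('C')(Function('m')(-14, -13)), -1)) = Mul(85273, Pow(Add(2940, Pow(-14, 2), Mul(-224, -14)), -1)) = Mul(85273, Pow(Add(2940, 196, 3136), -1)) = Mul(85273, Pow(6272, -1)) = Mul(85273, Rational(1, 6272)) = Rational(85273, 6272)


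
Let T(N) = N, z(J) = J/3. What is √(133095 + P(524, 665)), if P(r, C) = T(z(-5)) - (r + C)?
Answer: √1187139/3 ≈ 363.19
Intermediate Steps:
z(J) = J/3 (z(J) = J*(⅓) = J/3)
P(r, C) = -5/3 - C - r (P(r, C) = (⅓)*(-5) - (r + C) = -5/3 - (C + r) = -5/3 + (-C - r) = -5/3 - C - r)
√(133095 + P(524, 665)) = √(133095 + (-5/3 - 1*665 - 1*524)) = √(133095 + (-5/3 - 665 - 524)) = √(133095 - 3572/3) = √(395713/3) = √1187139/3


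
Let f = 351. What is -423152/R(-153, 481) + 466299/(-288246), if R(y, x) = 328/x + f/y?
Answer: 332452615050889/1266649006 ≈ 2.6247e+5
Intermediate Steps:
R(y, x) = 328/x + 351/y
-423152/R(-153, 481) + 466299/(-288246) = -423152/(328/481 + 351/(-153)) + 466299/(-288246) = -423152/(328*(1/481) + 351*(-1/153)) + 466299*(-1/288246) = -423152/(328/481 - 39/17) - 155433/96082 = -423152/(-13183/8177) - 155433/96082 = -423152*(-8177/13183) - 155433/96082 = 3460113904/13183 - 155433/96082 = 332452615050889/1266649006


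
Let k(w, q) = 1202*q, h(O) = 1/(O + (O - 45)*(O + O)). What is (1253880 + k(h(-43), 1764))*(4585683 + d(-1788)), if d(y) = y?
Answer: 15467015180160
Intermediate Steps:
h(O) = 1/(O + 2*O*(-45 + O)) (h(O) = 1/(O + (-45 + O)*(2*O)) = 1/(O + 2*O*(-45 + O)))
(1253880 + k(h(-43), 1764))*(4585683 + d(-1788)) = (1253880 + 1202*1764)*(4585683 - 1788) = (1253880 + 2120328)*4583895 = 3374208*4583895 = 15467015180160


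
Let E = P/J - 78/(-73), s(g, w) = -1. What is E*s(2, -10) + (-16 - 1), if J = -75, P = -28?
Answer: -100969/5475 ≈ -18.442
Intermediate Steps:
E = 7894/5475 (E = -28/(-75) - 78/(-73) = -28*(-1/75) - 78*(-1/73) = 28/75 + 78/73 = 7894/5475 ≈ 1.4418)
E*s(2, -10) + (-16 - 1) = (7894/5475)*(-1) + (-16 - 1) = -7894/5475 - 17 = -100969/5475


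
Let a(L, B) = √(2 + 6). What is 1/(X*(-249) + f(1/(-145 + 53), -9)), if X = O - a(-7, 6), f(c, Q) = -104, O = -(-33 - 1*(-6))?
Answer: -6827/46111921 - 498*√2/46111921 ≈ -0.00016333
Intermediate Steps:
O = 27 (O = -(-33 + 6) = -1*(-27) = 27)
a(L, B) = 2*√2 (a(L, B) = √8 = 2*√2)
X = 27 - 2*√2 ≈ 24.172
1/(X*(-249) + f(1/(-145 + 53), -9)) = 1/((27 - 2*√2)*(-249) - 104) = 1/((-6723 + 498*√2) - 104) = 1/(-6827 + 498*√2)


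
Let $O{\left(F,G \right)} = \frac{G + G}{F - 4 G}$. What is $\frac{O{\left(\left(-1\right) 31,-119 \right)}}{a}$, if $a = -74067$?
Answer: $\frac{34}{4708545} \approx 7.2209 \cdot 10^{-6}$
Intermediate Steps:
$O{\left(F,G \right)} = \frac{2 G}{F - 4 G}$
$\frac{O{\left(\left(-1\right) 31,-119 \right)}}{a} = \frac{2 \left(-119\right) \frac{1}{\left(-1\right) 31 - -476}}{-74067} = 2 \left(-119\right) \frac{1}{-31 + 476} \left(- \frac{1}{74067}\right) = 2 \left(-119\right) \frac{1}{445} \left(- \frac{1}{74067}\right) = \left(- \frac{238}{445}\right) \left(- \frac{1}{74067}\right) = \frac{34}{4708545}$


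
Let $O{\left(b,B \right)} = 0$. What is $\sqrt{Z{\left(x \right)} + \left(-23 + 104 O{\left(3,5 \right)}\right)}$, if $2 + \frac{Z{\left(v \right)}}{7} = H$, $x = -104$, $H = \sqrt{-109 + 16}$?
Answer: $\sqrt{-37 + 7 i \sqrt{93}} \approx 4.471 + 7.5492 i$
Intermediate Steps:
$H = i \sqrt{93}$ ($H = \sqrt{-93} = i \sqrt{93} \approx 9.6436 i$)
$Z{\left(v \right)} = -14 + 7 i \sqrt{93}$
$\sqrt{Z{\left(x \right)} + \left(-23 + 104 O{\left(3,5 \right)}\right)} = \sqrt{\left(-14 + 7 i \sqrt{93}\right) + \left(-23 + 104 \cdot 0\right)} = \sqrt{\left(-14 + 7 i \sqrt{93}\right) + \left(-23 + 0\right)} = \sqrt{\left(-14 + 7 i \sqrt{93}\right) - 23} = \sqrt{-37 + 7 i \sqrt{93}}$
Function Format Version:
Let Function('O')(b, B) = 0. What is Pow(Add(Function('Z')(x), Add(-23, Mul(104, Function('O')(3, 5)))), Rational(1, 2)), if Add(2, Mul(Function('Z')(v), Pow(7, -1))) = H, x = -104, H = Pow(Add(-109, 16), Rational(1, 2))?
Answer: Pow(Add(-37, Mul(7, I, Pow(93, Rational(1, 2)))), Rational(1, 2)) ≈ Add(4.4710, Mul(7.5492, I))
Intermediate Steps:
H = Mul(I, Pow(93, Rational(1, 2))) (H = Pow(-93, Rational(1, 2)) = Mul(I, Pow(93, Rational(1, 2))) ≈ Mul(9.6436, I))
Function('Z')(v) = Add(-14, Mul(7, I, Pow(93, Rational(1, 2)))) (Function('Z')(v) = Add(-14, Mul(7, Mul(I, Pow(93, Rational(1, 2))))) = Add(-14, Mul(7, I, Pow(93, Rational(1, 2)))))
Pow(Add(Function('Z')(x), Add(-23, Mul(104, Function('O')(3, 5)))), Rational(1, 2)) = Pow(Add(Add(-14, Mul(7, I, Pow(93, Rational(1, 2)))), Add(-23, Mul(104, 0))), Rational(1, 2)) = Pow(Add(Add(-14, Mul(7, I, Pow(93, Rational(1, 2)))), Add(-23, 0)), Rational(1, 2)) = Pow(Add(Add(-14, Mul(7, I, Pow(93, Rational(1, 2)))), -23), Rational(1, 2)) = Pow(Add(-37, Mul(7, I, Pow(93, Rational(1, 2)))), Rational(1, 2))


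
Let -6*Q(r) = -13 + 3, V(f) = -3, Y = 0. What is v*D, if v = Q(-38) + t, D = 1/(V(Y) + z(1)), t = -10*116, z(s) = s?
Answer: 3475/6 ≈ 579.17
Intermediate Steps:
Q(r) = 5/3 (Q(r) = -(-13 + 3)/6 = -⅙*(-10) = 5/3)
t = -1160
D = -½ (D = 1/(-3 + 1) = 1/(-2) = -½ ≈ -0.50000)
v = -3475/3 (v = 5/3 - 1160 = -3475/3 ≈ -1158.3)
v*D = -3475/3*(-½) = 3475/6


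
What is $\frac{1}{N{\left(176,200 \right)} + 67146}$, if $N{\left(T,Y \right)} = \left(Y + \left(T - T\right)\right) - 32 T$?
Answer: $\frac{1}{61714} \approx 1.6204 \cdot 10^{-5}$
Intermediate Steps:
$N{\left(T,Y \right)} = Y - 32 T$ ($N{\left(T,Y \right)} = \left(Y + 0\right) - 32 T = Y - 32 T$)
$\frac{1}{N{\left(176,200 \right)} + 67146} = \frac{1}{\left(200 - 5632\right) + 67146} = \frac{1}{-5432 + 67146} = \frac{1}{61714}$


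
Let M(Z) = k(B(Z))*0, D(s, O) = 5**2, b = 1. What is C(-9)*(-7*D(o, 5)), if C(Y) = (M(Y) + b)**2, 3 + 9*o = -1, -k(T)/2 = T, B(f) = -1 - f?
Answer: -175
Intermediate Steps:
k(T) = -2*T
o = -4/9 (o = -1/3 + (1/9)*(-1) = -1/3 - 1/9 = -4/9 ≈ -0.44444)
D(s, O) = 25
M(Z) = 0 (M(Z) = -2*(-1 - Z)*0 = (2 + 2*Z)*0 = 0)
C(Y) = 1 (C(Y) = (0 + 1)**2 = 1**2 = 1)
C(-9)*(-7*D(o, 5)) = 1*(-7*25) = 1*(-175) = -175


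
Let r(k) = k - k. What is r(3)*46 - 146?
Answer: -146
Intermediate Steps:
r(k) = 0
r(3)*46 - 146 = 0*46 - 146 = 0 - 146 = -146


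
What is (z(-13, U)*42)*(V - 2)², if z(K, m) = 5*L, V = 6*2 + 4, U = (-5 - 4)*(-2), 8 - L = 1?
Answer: 288120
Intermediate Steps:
L = 7 (L = 8 - 1*1 = 8 - 1 = 7)
U = 18 (U = -9*(-2) = 18)
V = 16 (V = 12 + 4 = 16)
z(K, m) = 35 (z(K, m) = 5*7 = 35)
(z(-13, U)*42)*(V - 2)² = (35*42)*(16 - 2)² = 1470*14² = 1470*196 = 288120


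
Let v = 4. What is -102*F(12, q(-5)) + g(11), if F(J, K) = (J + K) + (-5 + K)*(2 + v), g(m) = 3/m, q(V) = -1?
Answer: 28053/11 ≈ 2550.3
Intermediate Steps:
F(J, K) = -30 + J + 7*K (F(J, K) = (J + K) + (-5 + K)*(2 + 4) = (J + K) + (-5 + K)*6 = (J + K) + (-30 + 6*K) = -30 + J + 7*K)
-102*F(12, q(-5)) + g(11) = -102*(-30 + 12 + 7*(-1)) + 3/11 = -102*(-30 + 12 - 7) + 3*(1/11) = -102*(-25) + 3/11 = 2550 + 3/11 = 28053/11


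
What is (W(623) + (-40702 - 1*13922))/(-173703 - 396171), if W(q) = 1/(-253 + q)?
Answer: 20210879/210853380 ≈ 0.095853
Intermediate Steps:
(W(623) + (-40702 - 1*13922))/(-173703 - 396171) = (1/(-253 + 623) + (-40702 - 1*13922))/(-173703 - 396171) = (1/370 + (-40702 - 13922))/(-569874) = (1/370 - 54624)*(-1/569874) = -20210879/370*(-1/569874) = 20210879/210853380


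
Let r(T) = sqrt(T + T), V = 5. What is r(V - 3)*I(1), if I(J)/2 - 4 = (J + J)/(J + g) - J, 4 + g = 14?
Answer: 140/11 ≈ 12.727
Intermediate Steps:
g = 10 (g = -4 + 14 = 10)
I(J) = 8 - 2*J + 4*J/(10 + J) (I(J) = 8 + 2*((J + J)/(J + 10) - J) = 8 + 2*((2*J)/(10 + J) - J) = 8 + 2*(2*J/(10 + J) - J) = 8 + 2*(-J + 2*J/(10 + J)) = 8 + (-2*J + 4*J/(10 + J)) = 8 - 2*J + 4*J/(10 + J))
r(T) = sqrt(2)*sqrt(T) (r(T) = sqrt(2*T) = sqrt(2)*sqrt(T))
r(V - 3)*I(1) = (sqrt(2)*sqrt(5 - 3))*(2*(40 - 1*1**2 - 4*1)/(10 + 1)) = (sqrt(2)*sqrt(2))*(2*(40 - 1*1 - 4)/11) = 2*(2*(1/11)*(40 - 1 - 4)) = 2*(2*(1/11)*35) = 2*(70/11) = 140/11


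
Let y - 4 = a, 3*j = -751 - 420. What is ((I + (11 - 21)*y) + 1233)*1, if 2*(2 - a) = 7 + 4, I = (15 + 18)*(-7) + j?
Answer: 1820/3 ≈ 606.67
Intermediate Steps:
j = -1171/3 (j = (-751 - 420)/3 = (⅓)*(-1171) = -1171/3 ≈ -390.33)
I = -1864/3 (I = (15 + 18)*(-7) - 1171/3 = 33*(-7) - 1171/3 = -231 - 1171/3 = -1864/3 ≈ -621.33)
a = -7/2 (a = 2 - (7 + 4)/2 = 2 - ½*11 = 2 - 11/2 = -7/2 ≈ -3.5000)
y = ½ (y = 4 - 7/2 = ½ ≈ 0.50000)
((I + (11 - 21)*y) + 1233)*1 = ((-1864/3 + (11 - 21)*(½)) + 1233)*1 = ((-1864/3 - 10*½) + 1233)*1 = ((-1864/3 - 5) + 1233)*1 = (-1879/3 + 1233)*1 = (1820/3)*1 = 1820/3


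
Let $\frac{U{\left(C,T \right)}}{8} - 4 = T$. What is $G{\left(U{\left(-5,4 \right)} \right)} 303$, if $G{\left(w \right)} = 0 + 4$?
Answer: $1212$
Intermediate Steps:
$U{\left(C,T \right)} = 32 + 8 T$
$G{\left(w \right)} = 4$
$G{\left(U{\left(-5,4 \right)} \right)} 303 = 4 \cdot 303 = 1212$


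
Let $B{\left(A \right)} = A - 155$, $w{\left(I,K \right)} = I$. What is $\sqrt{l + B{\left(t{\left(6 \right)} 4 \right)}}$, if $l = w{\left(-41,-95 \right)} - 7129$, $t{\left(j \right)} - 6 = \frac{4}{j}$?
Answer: $\frac{i \sqrt{65685}}{3} \approx 85.43 i$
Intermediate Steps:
$t{\left(j \right)} = 6 + \frac{4}{j}$
$l = -7170$ ($l = -41 - 7129 = -7170$)
$B{\left(A \right)} = -155 + A$
$\sqrt{l + B{\left(t{\left(6 \right)} 4 \right)}} = \sqrt{-7170 - \left(155 - \left(6 + \frac{4}{6}\right) 4\right)} = \sqrt{-7170 - \left(155 - \left(6 + 4 \cdot \frac{1}{6}\right) 4\right)} = \sqrt{-7170 - \left(155 - \left(6 + \frac{2}{3}\right) 4\right)} = \sqrt{-7170 + \left(-155 + \frac{20}{3} \cdot 4\right)} = \sqrt{-7170 + \left(-155 + \frac{80}{3}\right)} = \sqrt{-7170 - \frac{385}{3}} = \sqrt{- \frac{21895}{3}} = \frac{i \sqrt{65685}}{3}$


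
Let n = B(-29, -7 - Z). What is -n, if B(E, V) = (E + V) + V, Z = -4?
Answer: 35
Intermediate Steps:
B(E, V) = E + 2*V
n = -35 (n = -29 + 2*(-7 - 1*(-4)) = -29 + 2*(-7 + 4) = -29 + 2*(-3) = -29 - 6 = -35)
-n = -1*(-35) = 35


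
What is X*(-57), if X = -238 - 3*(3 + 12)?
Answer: 16131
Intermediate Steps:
X = -283 (X = -238 - 3*15 = -238 - 45 = -283)
X*(-57) = -283*(-57) = 16131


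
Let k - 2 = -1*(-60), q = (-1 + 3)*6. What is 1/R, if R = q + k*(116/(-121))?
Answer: -121/5740 ≈ -0.021080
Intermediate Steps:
q = 12 (q = 2*6 = 12)
k = 62 (k = 2 - 1*(-60) = 2 + 60 = 62)
R = -5740/121 (R = 12 + 62*(116/(-121)) = 12 + 62*(116*(-1/121)) = 12 + 62*(-116/121) = 12 - 7192/121 = -5740/121 ≈ -47.438)
1/R = 1/(-5740/121) = -121/5740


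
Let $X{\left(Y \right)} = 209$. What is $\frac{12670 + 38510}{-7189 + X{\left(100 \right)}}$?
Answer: $- \frac{2559}{349} \approx -7.3324$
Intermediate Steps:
$\frac{12670 + 38510}{-7189 + X{\left(100 \right)}} = \frac{12670 + 38510}{-7189 + 209} = \frac{51180}{-6980} = 51180 \left(- \frac{1}{6980}\right) = - \frac{2559}{349}$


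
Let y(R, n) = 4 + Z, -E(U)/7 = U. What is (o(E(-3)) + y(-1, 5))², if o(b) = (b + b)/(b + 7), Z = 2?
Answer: 225/4 ≈ 56.250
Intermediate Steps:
E(U) = -7*U
o(b) = 2*b/(7 + b) (o(b) = (2*b)/(7 + b) = 2*b/(7 + b))
y(R, n) = 6 (y(R, n) = 4 + 2 = 6)
(o(E(-3)) + y(-1, 5))² = (2*(-7*(-3))/(7 - 7*(-3)) + 6)² = (2*21/(7 + 21) + 6)² = (2*21/28 + 6)² = (2*21*(1/28) + 6)² = (3/2 + 6)² = (15/2)² = 225/4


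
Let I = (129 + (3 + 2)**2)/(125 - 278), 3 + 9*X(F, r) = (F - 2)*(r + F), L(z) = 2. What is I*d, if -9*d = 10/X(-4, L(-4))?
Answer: 1540/1377 ≈ 1.1184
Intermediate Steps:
X(F, r) = -1/3 + (-2 + F)*(F + r)/9 (X(F, r) = -1/3 + ((F - 2)*(r + F))/9 = -1/3 + ((-2 + F)*(F + r))/9 = -1/3 + (-2 + F)*(F + r)/9)
I = -154/153 (I = (129 + 5**2)/(-153) = (129 + 25)*(-1/153) = 154*(-1/153) = -154/153 ≈ -1.0065)
d = -10/9 (d = -10/(9*(-1/3 - 2/9*(-4) - 2/9*2 + (1/9)*(-4)**2 + (1/9)*(-4)*2)) = -10/(9*(-1/3 + 8/9 - 4/9 + (1/9)*16 - 8/9)) = -10/(9*(-1/3 + 8/9 - 4/9 + 16/9 - 8/9)) = -10/(9*1) = -10/9 ≈ -1.1111)
I*d = -154/153*(-10/9) = 1540/1377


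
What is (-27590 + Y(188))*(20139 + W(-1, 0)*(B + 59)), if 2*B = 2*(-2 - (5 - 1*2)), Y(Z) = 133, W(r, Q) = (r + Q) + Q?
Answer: -551473845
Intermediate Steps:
W(r, Q) = r + 2*Q (W(r, Q) = (Q + r) + Q = r + 2*Q)
B = -5 (B = (2*(-2 - (5 - 1*2)))/2 = (2*(-2 - (5 - 2)))/2 = (2*(-2 - 1*3))/2 = (2*(-2 - 3))/2 = (2*(-5))/2 = (½)*(-10) = -5)
(-27590 + Y(188))*(20139 + W(-1, 0)*(B + 59)) = (-27590 + 133)*(20139 + (-1 + 2*0)*(-5 + 59)) = -27457*(20139 + (-1 + 0)*54) = -27457*(20139 - 1*54) = -27457*(20139 - 54) = -27457*20085 = -551473845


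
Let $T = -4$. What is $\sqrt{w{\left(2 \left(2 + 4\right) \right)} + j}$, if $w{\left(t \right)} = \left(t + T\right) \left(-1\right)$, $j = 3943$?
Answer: $\sqrt{3935} \approx 62.73$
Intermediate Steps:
$w{\left(t \right)} = 4 - t$ ($w{\left(t \right)} = \left(t - 4\right) \left(-1\right) = \left(-4 + t\right) \left(-1\right) = 4 - t$)
$\sqrt{w{\left(2 \left(2 + 4\right) \right)} + j} = \sqrt{\left(4 - 2 \left(2 + 4\right)\right) + 3943} = \sqrt{\left(4 - 2 \cdot 6\right) + 3943} = \sqrt{\left(4 - 12\right) + 3943} = \sqrt{-8 + 3943} = \sqrt{3935}$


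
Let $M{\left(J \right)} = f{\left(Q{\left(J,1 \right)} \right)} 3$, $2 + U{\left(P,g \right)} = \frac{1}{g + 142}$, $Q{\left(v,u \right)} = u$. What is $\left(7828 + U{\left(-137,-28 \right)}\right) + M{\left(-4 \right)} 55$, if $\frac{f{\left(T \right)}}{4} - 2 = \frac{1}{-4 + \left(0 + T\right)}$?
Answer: $\frac{1017565}{114} \approx 8926.0$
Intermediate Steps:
$U{\left(P,g \right)} = -2 + \frac{1}{142 + g}$ ($U{\left(P,g \right)} = -2 + \frac{1}{g + 142} = -2 + \frac{1}{142 + g}$)
$f{\left(T \right)} = 8 + \frac{4}{-4 + T}$ ($f{\left(T \right)} = 8 + \frac{4}{-4 + \left(0 + T\right)} = 8 + \frac{4}{-4 + T}$)
$M{\left(J \right)} = 20$ ($M{\left(J \right)} = \frac{4 \left(-7 + 2 \cdot 1\right)}{-4 + 1} \cdot 3 = \frac{4 \left(-7 + 2\right)}{-3} \cdot 3 = 4 \left(- \frac{1}{3}\right) \left(-5\right) 3 = \frac{20}{3} \cdot 3 = 20$)
$\left(7828 + U{\left(-137,-28 \right)}\right) + M{\left(-4 \right)} 55 = \left(7828 + \frac{-283 - -56}{142 - 28}\right) + 20 \cdot 55 = \left(7828 + \frac{-283 + 56}{114}\right) + 1100 = \left(7828 + \frac{1}{114} \left(-227\right)\right) + 1100 = \left(7828 - \frac{227}{114}\right) + 1100 = \frac{892165}{114} + 1100 = \frac{1017565}{114}$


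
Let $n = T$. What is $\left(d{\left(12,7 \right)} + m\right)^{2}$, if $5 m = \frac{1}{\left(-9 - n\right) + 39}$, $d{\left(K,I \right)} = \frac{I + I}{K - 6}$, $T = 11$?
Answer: $\frac{446224}{81225} \approx 5.4937$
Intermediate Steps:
$n = 11$
$d{\left(K,I \right)} = \frac{2 I}{-6 + K}$
$m = \frac{1}{95}$ ($m = \frac{1}{5 \left(\left(-9 - 11\right) + 39\right)} = \frac{1}{5 \left(-20 + 39\right)} = \frac{1}{5 \cdot 19} = \frac{1}{5} \cdot \frac{1}{19} = \frac{1}{95} \approx 0.010526$)
$\left(d{\left(12,7 \right)} + m\right)^{2} = \left(2 \cdot 7 \frac{1}{-6 + 12} + \frac{1}{95}\right)^{2} = \left(2 \cdot 7 \cdot \frac{1}{6} + \frac{1}{95}\right)^{2} = \left(\frac{7}{3} + \frac{1}{95}\right)^{2} = \left(\frac{668}{285}\right)^{2} = \frac{446224}{81225}$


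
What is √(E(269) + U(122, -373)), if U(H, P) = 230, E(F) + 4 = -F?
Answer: I*√43 ≈ 6.5574*I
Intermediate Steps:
E(F) = -4 - F
√(E(269) + U(122, -373)) = √((-4 - 1*269) + 230) = √((-4 - 269) + 230) = √(-273 + 230) = √(-43) = I*√43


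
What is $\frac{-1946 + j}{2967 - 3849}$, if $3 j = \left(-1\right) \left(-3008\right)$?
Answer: $\frac{1415}{1323} \approx 1.0695$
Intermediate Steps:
$j = \frac{3008}{3}$ ($j = \frac{\left(-1\right) \left(-3008\right)}{3} = \frac{1}{3} \cdot 3008 = \frac{3008}{3} \approx 1002.7$)
$\frac{-1946 + j}{2967 - 3849} = \frac{-1946 + \frac{3008}{3}}{2967 - 3849} = - \frac{2830}{3 \left(-882\right)} = \left(- \frac{2830}{3}\right) \left(- \frac{1}{882}\right) = \frac{1415}{1323}$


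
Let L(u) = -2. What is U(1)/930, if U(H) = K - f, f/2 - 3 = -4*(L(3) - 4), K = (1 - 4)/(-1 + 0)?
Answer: -17/310 ≈ -0.054839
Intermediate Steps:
K = 3 (K = -3/(-1) = -3*(-1) = 3)
f = 54 (f = 6 + 2*(-4*(-2 - 4)) = 6 + 2*(-4*(-6)) = 6 + 2*24 = 6 + 48 = 54)
U(H) = -51 (U(H) = 3 - 1*54 = 3 - 54 = -51)
U(1)/930 = -51/930 = -51*1/930 = -17/310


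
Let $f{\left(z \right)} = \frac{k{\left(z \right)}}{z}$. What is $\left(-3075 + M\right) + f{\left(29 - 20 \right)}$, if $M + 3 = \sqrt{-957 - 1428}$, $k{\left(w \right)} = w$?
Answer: $-3077 + 3 i \sqrt{265} \approx -3077.0 + 48.836 i$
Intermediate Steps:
$f{\left(z \right)} = 1$ ($f{\left(z \right)} = \frac{z}{z} = 1$)
$M = -3 + 3 i \sqrt{265}$ ($M = -3 + \sqrt{-957 - 1428} = -3 + \sqrt{-2385} = -3 + 3 i \sqrt{265} \approx -3.0 + 48.836 i$)
$\left(-3075 + M\right) + f{\left(29 - 20 \right)} = \left(-3075 - \left(3 - 3 i \sqrt{265}\right)\right) + 1 = \left(-3078 + 3 i \sqrt{265}\right) + 1 = -3077 + 3 i \sqrt{265}$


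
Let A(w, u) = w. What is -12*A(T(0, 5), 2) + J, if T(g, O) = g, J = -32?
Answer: -32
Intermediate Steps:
-12*A(T(0, 5), 2) + J = -12*0 - 32 = 0 - 32 = -32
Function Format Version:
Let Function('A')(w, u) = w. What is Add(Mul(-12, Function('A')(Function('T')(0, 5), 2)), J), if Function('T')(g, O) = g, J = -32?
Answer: -32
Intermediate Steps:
Add(Mul(-12, Function('A')(Function('T')(0, 5), 2)), J) = Add(Mul(-12, 0), -32) = Add(0, -32) = -32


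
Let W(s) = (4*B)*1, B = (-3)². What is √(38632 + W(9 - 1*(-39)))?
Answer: 2*√9667 ≈ 196.64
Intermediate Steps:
B = 9
W(s) = 36 (W(s) = (4*9)*1 = 36*1 = 36)
√(38632 + W(9 - 1*(-39))) = √(38632 + 36) = √38668 = 2*√9667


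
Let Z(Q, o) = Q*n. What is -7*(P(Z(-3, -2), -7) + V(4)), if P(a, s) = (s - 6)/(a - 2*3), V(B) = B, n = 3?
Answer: -511/15 ≈ -34.067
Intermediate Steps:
Z(Q, o) = 3*Q (Z(Q, o) = Q*3 = 3*Q)
P(a, s) = (-6 + s)/(-6 + a) (P(a, s) = (-6 + s)/(a - 6) = (-6 + s)/(-6 + a))
-7*(P(Z(-3, -2), -7) + V(4)) = -7*((-6 - 7)/(-6 + 3*(-3)) + 4) = -7*(-13/(-6 - 9) + 4) = -7*(-13/(-15) + 4) = -7*(-1/15*(-13) + 4) = -7*(13/15 + 4) = -7*73/15 = -511/15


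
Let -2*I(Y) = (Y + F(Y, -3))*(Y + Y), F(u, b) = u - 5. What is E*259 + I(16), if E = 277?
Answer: 71311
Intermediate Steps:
F(u, b) = -5 + u
I(Y) = -Y*(-5 + 2*Y) (I(Y) = -(Y + (-5 + Y))*(Y + Y)/2 = -(-5 + 2*Y)*2*Y/2 = -Y*(-5 + 2*Y))
E*259 + I(16) = 277*259 + 16*(5 - 2*16) = 71743 + 16*(5 - 32) = 71743 + 16*(-27) = 71743 - 432 = 71311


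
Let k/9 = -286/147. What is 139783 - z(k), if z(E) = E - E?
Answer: 139783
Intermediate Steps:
k = -858/49 (k = 9*(-286/147) = -858/49 ≈ -17.510)
z(E) = 0
139783 - z(k) = 139783 - 1*0 = 139783 + 0 = 139783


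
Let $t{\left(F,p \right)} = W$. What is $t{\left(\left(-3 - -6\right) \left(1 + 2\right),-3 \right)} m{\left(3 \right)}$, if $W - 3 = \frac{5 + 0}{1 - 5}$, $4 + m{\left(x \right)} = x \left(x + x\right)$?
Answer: $\frac{49}{2} \approx 24.5$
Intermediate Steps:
$m{\left(x \right)} = -4 + 2 x^{2}$ ($m{\left(x \right)} = -4 + x \left(x + x\right) = -4 + x 2 x = -4 + 2 x^{2}$)
$W = \frac{7}{4}$ ($W = 3 + \frac{5 + 0}{1 - 5} = 3 + \frac{5}{-4} = 3 + 5 \left(- \frac{1}{4}\right) = 3 - \frac{5}{4} = \frac{7}{4} \approx 1.75$)
$t{\left(F,p \right)} = \frac{7}{4}$
$t{\left(\left(-3 - -6\right) \left(1 + 2\right),-3 \right)} m{\left(3 \right)} = \frac{7 \left(-4 + 2 \cdot 3^{2}\right)}{4} = \frac{7 \left(-4 + 2 \cdot 9\right)}{4} = \frac{7 \left(-4 + 18\right)}{4} = \frac{7}{4} \cdot 14 = \frac{49}{2}$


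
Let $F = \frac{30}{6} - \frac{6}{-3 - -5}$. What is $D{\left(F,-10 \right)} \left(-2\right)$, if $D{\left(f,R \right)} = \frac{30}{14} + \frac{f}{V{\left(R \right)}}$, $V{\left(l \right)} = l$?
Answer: $- \frac{136}{35} \approx -3.8857$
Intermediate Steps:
$F = 2$ ($F = 30 \cdot \frac{1}{6} - \frac{6}{-3 + 5} = 5 - \frac{6}{2} = 5 - 3 = 2$)
$D{\left(f,R \right)} = \frac{15}{7} + \frac{f}{R}$ ($D{\left(f,R \right)} = \frac{30}{14} + \frac{f}{R} = 30 \cdot \frac{1}{14} + \frac{f}{R} = \frac{15}{7} + \frac{f}{R}$)
$D{\left(F,-10 \right)} \left(-2\right) = \left(\frac{15}{7} + \frac{2}{-10}\right) \left(-2\right) = \left(\frac{15}{7} + 2 \left(- \frac{1}{10}\right)\right) \left(-2\right) = \left(\frac{15}{7} - \frac{1}{5}\right) \left(-2\right) = \frac{68}{35} \left(-2\right) = - \frac{136}{35}$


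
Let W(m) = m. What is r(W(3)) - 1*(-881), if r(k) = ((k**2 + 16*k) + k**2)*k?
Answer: 1079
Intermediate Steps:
r(k) = k*(2*k**2 + 16*k) (r(k) = (2*k**2 + 16*k)*k = k*(2*k**2 + 16*k))
r(W(3)) - 1*(-881) = 2*3**2*(8 + 3) - 1*(-881) = 2*9*11 + 881 = 198 + 881 = 1079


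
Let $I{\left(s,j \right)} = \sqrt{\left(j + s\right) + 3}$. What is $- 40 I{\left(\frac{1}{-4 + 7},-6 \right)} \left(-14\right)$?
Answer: $\frac{1120 i \sqrt{6}}{3} \approx 914.48 i$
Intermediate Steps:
$I{\left(s,j \right)} = \sqrt{3 + j + s}$
$- 40 I{\left(\frac{1}{-4 + 7},-6 \right)} \left(-14\right) = - 40 \sqrt{3 - 6 + \frac{1}{-4 + 7}} \left(-14\right) = - 40 \sqrt{3 - 6 + \frac{1}{3}} \left(-14\right) = - 40 \sqrt{- \frac{8}{3}} \left(-14\right) = - 40 \frac{2 i \sqrt{6}}{3} \left(-14\right) = - \frac{80 i \sqrt{6}}{3} \left(-14\right) = \frac{1120 i \sqrt{6}}{3}$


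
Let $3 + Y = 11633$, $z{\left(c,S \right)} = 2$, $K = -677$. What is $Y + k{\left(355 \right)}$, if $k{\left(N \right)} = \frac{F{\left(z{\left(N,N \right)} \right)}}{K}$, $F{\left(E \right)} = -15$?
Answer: $\frac{7873525}{677} \approx 11630.0$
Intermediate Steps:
$Y = 11630$ ($Y = -3 + 11633 = 11630$)
$k{\left(N \right)} = \frac{15}{677}$ ($k{\left(N \right)} = - \frac{15}{-677} = \left(-15\right) \left(- \frac{1}{677}\right) = \frac{15}{677}$)
$Y + k{\left(355 \right)} = 11630 + \frac{15}{677} = \frac{7873525}{677}$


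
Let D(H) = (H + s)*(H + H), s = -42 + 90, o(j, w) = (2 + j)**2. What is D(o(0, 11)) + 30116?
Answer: 30532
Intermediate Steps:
s = 48
D(H) = 2*H*(48 + H) (D(H) = (H + 48)*(H + H) = (48 + H)*(2*H) = 2*H*(48 + H))
D(o(0, 11)) + 30116 = 2*(2 + 0)**2*(48 + (2 + 0)**2) + 30116 = 2*2**2*(48 + 2**2) + 30116 = 2*4*(48 + 4) + 30116 = 2*4*52 + 30116 = 416 + 30116 = 30532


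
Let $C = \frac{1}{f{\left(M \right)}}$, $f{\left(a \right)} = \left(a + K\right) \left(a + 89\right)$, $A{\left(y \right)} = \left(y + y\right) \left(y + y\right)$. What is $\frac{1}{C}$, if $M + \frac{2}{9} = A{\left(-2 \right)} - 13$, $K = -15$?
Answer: $- \frac{90860}{81} \approx -1121.7$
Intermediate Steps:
$A{\left(y \right)} = 4 y^{2}$ ($A{\left(y \right)} = 2 y 2 y = 4 y^{2}$)
$M = \frac{25}{9}$ ($M = - \frac{2}{9} - \left(13 - 4 \left(-2\right)^{2}\right) = - \frac{2}{9} + \left(4 \cdot 4 - 13\right) = - \frac{2}{9} + \left(16 - 13\right) = - \frac{2}{9} + 3 = \frac{25}{9} \approx 2.7778$)
$f{\left(a \right)} = \left(-15 + a\right) \left(89 + a\right)$ ($f{\left(a \right)} = \left(a - 15\right) \left(a + 89\right) = \left(-15 + a\right) \left(89 + a\right)$)
$C = - \frac{81}{90860}$ ($C = \frac{1}{-1335 + \left(\frac{25}{9}\right)^{2} + 74 \cdot \frac{25}{9}} = \frac{1}{-1335 + \frac{625}{81} + \frac{1850}{9}} = \frac{1}{- \frac{90860}{81}} = - \frac{81}{90860} \approx -0.00089148$)
$\frac{1}{C} = \frac{1}{- \frac{81}{90860}} = - \frac{90860}{81}$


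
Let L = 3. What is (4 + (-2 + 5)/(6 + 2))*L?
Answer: 105/8 ≈ 13.125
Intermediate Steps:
(4 + (-2 + 5)/(6 + 2))*L = (4 + (-2 + 5)/(6 + 2))*3 = (4 + 3/8)*3 = (35/8)*3 = 105/8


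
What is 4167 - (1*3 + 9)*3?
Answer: 4131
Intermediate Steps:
4167 - (1*3 + 9)*3 = 4167 - (3 + 9)*3 = 4167 - 12*3 = 4167 - 1*36 = 4167 - 36 = 4131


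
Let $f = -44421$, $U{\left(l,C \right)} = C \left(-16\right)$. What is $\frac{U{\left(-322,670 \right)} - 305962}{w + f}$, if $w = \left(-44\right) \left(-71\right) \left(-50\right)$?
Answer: $\frac{316682}{200621} \approx 1.5785$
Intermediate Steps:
$U{\left(l,C \right)} = - 16 C$
$w = -156200$ ($w = 3124 \left(-50\right) = -156200$)
$\frac{U{\left(-322,670 \right)} - 305962}{w + f} = \frac{\left(-16\right) 670 - 305962}{-156200 - 44421} = \frac{-10720 - 305962}{-200621} = \left(-316682\right) \left(- \frac{1}{200621}\right) = \frac{316682}{200621}$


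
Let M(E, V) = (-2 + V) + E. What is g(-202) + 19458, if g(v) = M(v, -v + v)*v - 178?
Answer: 60488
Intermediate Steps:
M(E, V) = -2 + E + V
g(v) = -178 + v*(-2 + v) (g(v) = (-2 + v + (-v + v))*v - 178 = (-2 + v + 0)*v - 178 = (-2 + v)*v - 178 = v*(-2 + v) - 178 = -178 + v*(-2 + v))
g(-202) + 19458 = (-178 - 202*(-2 - 202)) + 19458 = (-178 - 202*(-204)) + 19458 = (-178 + 41208) + 19458 = 41030 + 19458 = 60488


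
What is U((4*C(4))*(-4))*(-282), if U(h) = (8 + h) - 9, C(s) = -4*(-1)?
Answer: 18330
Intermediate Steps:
C(s) = 4
U(h) = -1 + h
U((4*C(4))*(-4))*(-282) = (-1 + (4*4)*(-4))*(-282) = (-1 + 16*(-4))*(-282) = (-1 - 64)*(-282) = -65*(-282) = 18330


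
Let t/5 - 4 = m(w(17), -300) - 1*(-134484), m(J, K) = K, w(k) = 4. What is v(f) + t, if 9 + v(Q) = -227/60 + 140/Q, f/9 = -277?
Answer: 33452428223/49860 ≈ 6.7093e+5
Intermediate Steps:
f = -2493 (f = 9*(-277) = -2493)
v(Q) = -767/60 + 140/Q (v(Q) = -9 + (-227/60 + 140/Q) = -767/60 + 140/Q)
t = 670940 (t = 20 + 5*(-300 - 1*(-134484)) = 20 + 5*(-300 + 134484) = 20 + 5*134184 = 20 + 670920 = 670940)
v(f) + t = (-767/60 + 140/(-2493)) + 670940 = (-767/60 + 140*(-1/2493)) + 670940 = (-767/60 - 140/2493) + 670940 = -640177/49860 + 670940 = 33452428223/49860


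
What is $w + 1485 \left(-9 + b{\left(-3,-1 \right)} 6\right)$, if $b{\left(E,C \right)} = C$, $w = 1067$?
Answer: $-21208$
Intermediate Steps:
$w + 1485 \left(-9 + b{\left(-3,-1 \right)} 6\right) = 1067 + 1485 \left(-9 - 6\right) = 1067 + 1485 \left(-15\right) = 1067 - 22275 = -21208$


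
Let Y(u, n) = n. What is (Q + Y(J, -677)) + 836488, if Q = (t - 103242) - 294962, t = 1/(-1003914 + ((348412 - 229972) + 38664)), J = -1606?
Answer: 370569983669/846810 ≈ 4.3761e+5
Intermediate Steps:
t = -1/846810 (t = 1/(-1003914 + (118440 + 38664)) = 1/(-1003914 + 157104) = 1/(-846810) = -1/846810 ≈ -1.1809e-6)
Q = -337203129241/846810 (Q = (-1/846810 - 103242) - 294962 = -87426358021/846810 - 294962 = -337203129241/846810 ≈ -3.9820e+5)
(Q + Y(J, -677)) + 836488 = (-337203129241/846810 - 677) + 836488 = -337776419611/846810 + 836488 = 370569983669/846810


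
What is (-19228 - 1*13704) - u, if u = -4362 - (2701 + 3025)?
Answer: -22844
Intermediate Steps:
u = -10088 (u = -4362 - 1*5726 = -4362 - 5726 = -10088)
(-19228 - 1*13704) - u = (-19228 - 1*13704) - 1*(-10088) = (-19228 - 13704) + 10088 = -32932 + 10088 = -22844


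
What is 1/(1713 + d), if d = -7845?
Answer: -1/6132 ≈ -0.00016308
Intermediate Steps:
1/(1713 + d) = 1/(1713 - 7845) = 1/(-6132) = -1/6132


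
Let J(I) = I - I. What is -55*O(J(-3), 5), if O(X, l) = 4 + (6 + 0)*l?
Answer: -1870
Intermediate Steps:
J(I) = 0
O(X, l) = 4 + 6*l
-55*O(J(-3), 5) = -55*(4 + 6*5) = -55*(4 + 30) = -55*34 = -1870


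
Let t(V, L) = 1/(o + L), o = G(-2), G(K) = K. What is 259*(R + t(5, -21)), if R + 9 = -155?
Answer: -977207/23 ≈ -42487.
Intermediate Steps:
R = -164 (R = -9 - 155 = -164)
o = -2
t(V, L) = 1/(-2 + L)
259*(R + t(5, -21)) = 259*(-164 + 1/(-2 - 21)) = 259*(-164 + 1/(-23)) = 259*(-164 - 1/23) = 259*(-3773/23) = -977207/23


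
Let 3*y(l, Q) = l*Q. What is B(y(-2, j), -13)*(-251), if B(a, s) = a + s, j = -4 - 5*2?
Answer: 2761/3 ≈ 920.33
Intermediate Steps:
j = -14 (j = -4 - 1*10 = -4 - 10 = -14)
y(l, Q) = Q*l/3 (y(l, Q) = (l*Q)/3 = (Q*l)/3 = Q*l/3)
B(y(-2, j), -13)*(-251) = ((⅓)*(-14)*(-2) - 13)*(-251) = (28/3 - 13)*(-251) = -11/3*(-251) = 2761/3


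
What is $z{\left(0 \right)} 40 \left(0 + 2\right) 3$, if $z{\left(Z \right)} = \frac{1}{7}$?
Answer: $\frac{240}{7} \approx 34.286$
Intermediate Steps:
$z{\left(Z \right)} = \frac{1}{7}$
$z{\left(0 \right)} 40 \left(0 + 2\right) 3 = \frac{1}{7} \cdot 40 \left(0 + 2\right) 3 = \frac{40 \cdot 2 \cdot 3}{7} = \frac{40}{7} \cdot 6 = \frac{240}{7}$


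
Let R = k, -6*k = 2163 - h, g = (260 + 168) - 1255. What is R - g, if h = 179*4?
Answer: 3515/6 ≈ 585.83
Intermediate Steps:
h = 716
g = -827 (g = 428 - 1255 = -827)
k = -1447/6 (k = -(2163 - 1*716)/6 = -(2163 - 716)/6 = -⅙*1447 = -1447/6 ≈ -241.17)
R = -1447/6 ≈ -241.17
R - g = -1447/6 - 1*(-827) = -1447/6 + 827 = 3515/6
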